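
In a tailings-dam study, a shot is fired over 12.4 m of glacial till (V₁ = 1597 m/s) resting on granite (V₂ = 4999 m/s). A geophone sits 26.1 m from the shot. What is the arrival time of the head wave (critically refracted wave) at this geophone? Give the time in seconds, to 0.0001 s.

0.0199 s

t = x/V₂ + 2h·√(V₂²−V₁²)/(V₁V₂).
√(V₂²−V₁²) = √(4999²−1597²) = 4737.0 m/s; delay term = 2·12.4·4737.0/(1597·4999) = 0.01472 s.
t = 26.1/4999 + 0.01472 = 0.01994 s.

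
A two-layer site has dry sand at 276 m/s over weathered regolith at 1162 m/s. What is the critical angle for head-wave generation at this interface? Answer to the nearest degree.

14°

Critical incidence: sin θ_c = V₁/V₂ = 276/1162 = 0.2375.
θ_c = arcsin 0.2375 = 13.74°.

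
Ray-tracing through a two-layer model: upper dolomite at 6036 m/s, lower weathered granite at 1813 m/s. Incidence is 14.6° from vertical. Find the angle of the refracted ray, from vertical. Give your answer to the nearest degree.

sin θ₁/V₁ = sin θ₂/V₂ ⇒ sin θ₂ = 1813·sin 14.6°/6036 = 1813·0.2521/6036 = 0.0757.
θ₂ = sin⁻¹(0.0757) = 4.34° (from vertical).

4°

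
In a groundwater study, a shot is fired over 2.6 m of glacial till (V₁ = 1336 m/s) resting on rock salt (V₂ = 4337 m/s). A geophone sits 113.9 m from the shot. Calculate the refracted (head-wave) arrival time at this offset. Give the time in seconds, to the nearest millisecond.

0.030 s

θ_c = arcsin(V₁/V₂) = arcsin(1336/4337) = 17.94°, cos θ_c = 0.9514.
Intercept time tᵢ = 2h cos θ_c / V₁ = 2·2.6·0.9514/1336 = 0.00370 s.
t = x/V₂ + tᵢ = 113.9/4337 + 0.00370 = 0.02997 s.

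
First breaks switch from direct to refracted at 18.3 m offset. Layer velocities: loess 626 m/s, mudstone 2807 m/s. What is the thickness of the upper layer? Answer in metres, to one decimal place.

7.3 m

h = (x_cross/2)·√((V₂−V₁)/(V₂+V₁)).
(V₂−V₁)/(V₂+V₁) = (2807−626)/(2807+626) = 0.6353; √ = 0.7971.
h = (18.3/2)·0.7971 = 7.29 m.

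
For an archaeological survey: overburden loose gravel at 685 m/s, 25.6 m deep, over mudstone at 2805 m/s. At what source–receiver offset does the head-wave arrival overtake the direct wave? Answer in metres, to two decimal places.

θ_c = arcsin(685/2805) = 14.13°, so cos θ_c = 0.9697 and tᵢ = 2h cos θ_c/V₁ = 0.0725 s.
At crossover x/V₁ = x/V₂ + tᵢ ⇒ x = tᵢ/(1/V₁ − 1/V₂) = 0.07248/(1.4599e-03 − 3.5651e-04) = 65.69 m.

65.69 m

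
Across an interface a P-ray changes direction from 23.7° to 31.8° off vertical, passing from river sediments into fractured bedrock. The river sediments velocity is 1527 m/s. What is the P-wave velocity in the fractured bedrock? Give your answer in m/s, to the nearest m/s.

Snell's law: sin 23.7°/V₁ = sin 31.8°/V₂.
V₂ = V₁·sin 31.8°/sin 23.7° = 1527 × 1.3110 = 2001.91 m/s.

2002 m/s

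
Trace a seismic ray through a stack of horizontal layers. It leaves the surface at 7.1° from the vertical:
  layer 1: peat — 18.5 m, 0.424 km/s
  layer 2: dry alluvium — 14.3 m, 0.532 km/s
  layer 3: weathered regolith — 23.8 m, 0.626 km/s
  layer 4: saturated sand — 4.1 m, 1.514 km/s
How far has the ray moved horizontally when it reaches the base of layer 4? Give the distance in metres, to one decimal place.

11.0 m

Apply Snell's law at each interface; in layer i the horizontal offset is hᵢ·tan θᵢ.
Layer 1: θ = 7.10°; offset = 18.5·tan 7.10° = 2.304 m.
Layer 2: sin θ = 0.532·sin 7.1°/0.424 = 0.1551, θ = 8.92°; offset = 14.3·tan 8.92° = 2.245 m.
Layer 3: sin θ = 0.626·sin 7.1°/0.424 = 0.1825, θ = 10.51°; offset = 23.8·tan 10.51° = 4.417 m.
Layer 4: sin θ = 1.514·sin 7.1°/0.424 = 0.4414, θ = 26.19°; offset = 4.1·tan 26.19° = 2.017 m.
Σ offsets = 10.983 m.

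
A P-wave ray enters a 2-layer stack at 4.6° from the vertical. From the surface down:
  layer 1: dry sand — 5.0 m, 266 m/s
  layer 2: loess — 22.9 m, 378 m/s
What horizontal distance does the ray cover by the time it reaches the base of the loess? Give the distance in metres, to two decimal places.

Ray parameter p = sin 4.6° / 266 m/s = 3.0150e-04 s/m.
Layer 1: θ = 4.60°; offset = 5.0·tan 4.60° = 0.4023 m.
Layer 2: sin θ = p·378 = 0.1140 → θ = 6.54°; offset = 22.9·tan 6.54° = 2.6270 m.
Total horizontal offset = 3.0292 m.

3.03 m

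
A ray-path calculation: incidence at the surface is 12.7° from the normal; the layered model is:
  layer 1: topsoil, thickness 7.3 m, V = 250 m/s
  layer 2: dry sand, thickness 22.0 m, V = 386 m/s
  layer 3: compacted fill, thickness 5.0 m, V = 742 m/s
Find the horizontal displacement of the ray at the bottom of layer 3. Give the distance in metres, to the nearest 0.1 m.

Apply Snell's law at each interface; in layer i the horizontal offset is hᵢ·tan θᵢ.
Layer 1: θ = 12.70°; offset = 7.3·tan 12.70° = 1.645 m.
Layer 2: sin θ = 386·sin 12.7°/250 = 0.3394, θ = 19.84°; offset = 22.0·tan 19.84° = 7.939 m.
Layer 3: sin θ = 742·sin 12.7°/250 = 0.6525, θ = 40.73°; offset = 5.0·tan 40.73° = 4.305 m.
Summing the layer offsets gives 13.890 m.

13.9 m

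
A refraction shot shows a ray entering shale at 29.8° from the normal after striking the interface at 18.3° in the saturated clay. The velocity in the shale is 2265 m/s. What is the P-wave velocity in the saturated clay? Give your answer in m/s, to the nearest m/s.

1431 m/s

Snell's law: sin 18.3°/V₁ = sin 29.8°/V₂.
V₁ = V₂·sin 18.3°/sin 29.8° = 2265 × 0.6318 = 1431.05 m/s.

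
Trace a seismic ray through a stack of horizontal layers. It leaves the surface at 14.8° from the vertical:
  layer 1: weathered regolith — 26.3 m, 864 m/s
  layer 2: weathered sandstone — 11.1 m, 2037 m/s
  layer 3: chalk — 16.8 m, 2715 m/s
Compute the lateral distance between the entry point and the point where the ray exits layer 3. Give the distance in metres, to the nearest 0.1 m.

p = sin θ₁/V₁ = sin 14.8°/864 = 2.9565e-04 s/m is conserved through the stack.
Layer 1: θ = 14.80°; offset = 26.3·tan 14.80° = 6.949 m.
Layer 2: sin θ = p·2037 = 0.6022 → θ = 37.03°; offset = 11.1·tan 37.03° = 8.374 m.
Layer 3: sin θ = p·2715 = 0.8027 → θ = 53.39°; offset = 16.8·tan 53.39° = 22.612 m.
Σ offsets = 37.935 m.

37.9 m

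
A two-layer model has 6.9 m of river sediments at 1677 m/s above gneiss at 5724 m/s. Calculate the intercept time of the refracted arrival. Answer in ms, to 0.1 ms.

tᵢ = 2h·√(V₂²−V₁²)/(V₁V₂).
√(V₂²−V₁²) = √(5724²−1677²) = 5472.8 m/s.
tᵢ = 2·6.9·5472.8/(1677·5724) = 0.00787 s.

7.9 ms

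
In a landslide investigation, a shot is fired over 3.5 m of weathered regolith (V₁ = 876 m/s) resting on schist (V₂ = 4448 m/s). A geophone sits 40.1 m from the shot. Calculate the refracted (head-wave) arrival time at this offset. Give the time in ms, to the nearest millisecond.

17 ms

t = x/V₂ + 2h·√(V₂²−V₁²)/(V₁V₂).
√(V₂²−V₁²) = √(4448²−876²) = 4360.9 m/s; delay term = 2·3.5·4360.9/(876·4448) = 0.00783 s.
t = 40.1/4448 + 0.00783 = 0.01685 s.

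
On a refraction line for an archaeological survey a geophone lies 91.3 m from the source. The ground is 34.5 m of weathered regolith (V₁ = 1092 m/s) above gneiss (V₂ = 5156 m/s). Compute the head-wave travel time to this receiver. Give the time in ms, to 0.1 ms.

t = x/V₂ + 2h·√(V₂²−V₁²)/(V₁V₂).
√(V₂²−V₁²) = √(5156²−1092²) = 5039.0 m/s; delay term = 2·34.5·5039.0/(1092·5156) = 0.06175 s.
t = 91.3/5156 + 0.06175 = 0.07946 s.

79.5 ms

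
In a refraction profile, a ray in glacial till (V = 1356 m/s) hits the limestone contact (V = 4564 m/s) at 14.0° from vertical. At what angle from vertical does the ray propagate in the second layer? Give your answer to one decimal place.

54.5°

Snell's law: sin θ₂ = (V₂/V₁)·sin θ₁ = (4564/1356)·sin 14.0° = 0.8143.
θ₂ = arcsin 0.8143 = 54.51° from the normal.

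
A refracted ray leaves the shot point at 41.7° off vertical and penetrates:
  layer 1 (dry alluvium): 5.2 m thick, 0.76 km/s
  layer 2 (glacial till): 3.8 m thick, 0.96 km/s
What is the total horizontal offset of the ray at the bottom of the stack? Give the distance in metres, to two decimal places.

10.52 m

Ray parameter p = sin 41.7° / 0.76 km/s = 8.7530e-01 s/km.
Layer 1: θ = 41.70°; offset = 5.2·tan 41.70° = 4.6330 m.
Layer 2: sin θ = p·0.96 = 0.8403 → θ = 57.17°; offset = 3.8·tan 57.17° = 5.8899 m.
Total horizontal offset = 10.5229 m.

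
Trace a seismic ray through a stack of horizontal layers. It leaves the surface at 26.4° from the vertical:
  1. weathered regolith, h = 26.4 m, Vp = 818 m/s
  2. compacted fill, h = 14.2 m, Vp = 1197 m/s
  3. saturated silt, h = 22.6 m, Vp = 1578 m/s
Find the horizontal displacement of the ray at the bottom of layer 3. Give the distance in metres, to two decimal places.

Apply Snell's law at each interface; in layer i the horizontal offset is hᵢ·tan θᵢ.
Layer 1: θ = 26.40°; offset = 26.4·tan 26.40° = 13.1051 m.
Layer 2: sin θ = 1197·sin 26.4°/818 = 0.6506, θ = 40.59°; offset = 14.2·tan 40.59° = 12.1667 m.
Layer 3: sin θ = 1578·sin 26.4°/818 = 0.8577, θ = 59.06°; offset = 22.6·tan 59.06° = 37.7083 m.
Σ offsets = 62.9801 m.

62.98 m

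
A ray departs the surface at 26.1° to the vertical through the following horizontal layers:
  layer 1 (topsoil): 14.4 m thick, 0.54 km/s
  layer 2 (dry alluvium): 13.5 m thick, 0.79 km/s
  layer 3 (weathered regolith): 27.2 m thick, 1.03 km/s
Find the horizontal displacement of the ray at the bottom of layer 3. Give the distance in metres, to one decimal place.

Ray parameter p = sin 26.1° / 0.54 km/s = 8.1470e-01 s/km.
Layer 1: θ = 26.10°; offset = 14.4·tan 26.10° = 7.054 m.
Layer 2: sin θ = p·0.79 = 0.6436 → θ = 40.06°; offset = 13.5·tan 40.06° = 11.353 m.
Layer 3: sin θ = p·1.03 = 0.8391 → θ = 57.05°; offset = 27.2·tan 57.05° = 41.964 m.
Total horizontal offset = 60.371 m.

60.4 m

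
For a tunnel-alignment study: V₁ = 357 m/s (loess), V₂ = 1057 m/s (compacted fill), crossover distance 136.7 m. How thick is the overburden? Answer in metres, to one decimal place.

x_cross = 2h·√((V₂+V₁)/(V₂−V₁)) → h = x_cross / (2·√((V₂+V₁)/(V₂−V₁))).
√((V₂+V₁)/(V₂−V₁)) = √((1057+357)/(1057−357)) = 1.4213.
h = 136.7 / (2·1.4213) = 48.09 m.

48.1 m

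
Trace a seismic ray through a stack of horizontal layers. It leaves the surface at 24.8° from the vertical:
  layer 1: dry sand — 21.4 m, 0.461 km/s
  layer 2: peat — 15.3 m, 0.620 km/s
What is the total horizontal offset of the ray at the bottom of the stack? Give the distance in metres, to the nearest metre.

Ray parameter p = sin 24.8° / 0.461 km/s = 9.0987e-01 s/km.
Layer 1: θ = 24.80°; offset = 21.4·tan 24.80° = 9.888 m.
Layer 2: sin θ = p·0.620 = 0.5641 → θ = 34.34°; offset = 15.3·tan 34.34° = 10.453 m.
Summing the layer offsets gives 20.341 m.

20 m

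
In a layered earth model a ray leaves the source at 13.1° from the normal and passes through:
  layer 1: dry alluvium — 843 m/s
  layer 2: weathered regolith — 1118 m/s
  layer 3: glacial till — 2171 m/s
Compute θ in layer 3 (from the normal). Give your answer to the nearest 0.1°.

Snell's law across each interface conserves sin θ / V, so sin θ_3 = V_3·sin θ₁/V₁.
sin θ_3 = 2171 × sin 13.1° / 843 = 0.5837.
θ_3 = 35.71° from the vertical.

35.7°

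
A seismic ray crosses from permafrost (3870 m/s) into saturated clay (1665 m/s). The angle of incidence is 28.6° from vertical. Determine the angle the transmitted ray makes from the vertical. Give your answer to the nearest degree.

12°

sin θ₁/V₁ = sin θ₂/V₂ ⇒ sin θ₂ = 1665·sin 28.6°/3870 = 1665·0.4787/3870 = 0.2059.
θ₂ = arcsin 0.2059 = 11.89° from the normal.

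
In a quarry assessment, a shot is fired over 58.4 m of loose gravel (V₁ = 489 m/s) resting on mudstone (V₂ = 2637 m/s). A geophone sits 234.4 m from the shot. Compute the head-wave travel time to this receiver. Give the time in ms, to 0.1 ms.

θ_c = arcsin(V₁/V₂) = arcsin(489/2637) = 10.69°, cos θ_c = 0.9827.
Intercept time tᵢ = 2h cos θ_c / V₁ = 2·58.4·0.9827/489 = 0.23471 s.
t = x/V₂ + tᵢ = 234.4/2637 + 0.23471 = 0.32360 s.

323.6 ms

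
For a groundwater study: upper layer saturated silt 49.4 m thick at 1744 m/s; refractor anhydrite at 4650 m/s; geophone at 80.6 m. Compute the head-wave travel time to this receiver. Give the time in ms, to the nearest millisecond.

t = x/V₂ + 2h·√(V₂²−V₁²)/(V₁V₂).
√(V₂²−V₁²) = √(4650²−1744²) = 4310.6 m/s; delay term = 2·49.4·4310.6/(1744·4650) = 0.05252 s.
t = 80.6/4650 + 0.05252 = 0.06985 s.

70 ms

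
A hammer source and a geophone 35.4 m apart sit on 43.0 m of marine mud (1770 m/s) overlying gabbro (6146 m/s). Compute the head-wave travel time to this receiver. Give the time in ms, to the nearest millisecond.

52 ms

t = x/V₂ + 2h·√(V₂²−V₁²)/(V₁V₂).
√(V₂²−V₁²) = √(6146²−1770²) = 5885.6 m/s; delay term = 2·43.0·5885.6/(1770·6146) = 0.04653 s.
t = 35.4/6146 + 0.04653 = 0.05229 s.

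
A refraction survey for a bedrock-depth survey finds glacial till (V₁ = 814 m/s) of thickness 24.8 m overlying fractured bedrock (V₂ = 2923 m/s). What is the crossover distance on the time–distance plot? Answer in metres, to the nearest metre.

x_cross = 2h·√((V₂+V₁)/(V₂−V₁)).
(V₂+V₁)/(V₂−V₁) = (2923+814)/(2923−814) = 1.7719; √ = 1.3311.
x_cross = 2·24.8·1.3311 = 66.02 m.

66 m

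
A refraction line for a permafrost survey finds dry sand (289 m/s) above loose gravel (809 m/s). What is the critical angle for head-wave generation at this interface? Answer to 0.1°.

20.9°

At critical incidence the refracted ray runs along the interface (θ₂ = 90°), so sin θ_c = V₁/V₂.
θ_c = arcsin(289/809) = arcsin 0.3572 = 20.93°.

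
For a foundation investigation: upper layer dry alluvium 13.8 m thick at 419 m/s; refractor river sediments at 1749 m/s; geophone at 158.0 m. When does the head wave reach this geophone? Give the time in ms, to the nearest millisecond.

154 ms

θ_c = arcsin(V₁/V₂) = arcsin(419/1749) = 13.86°, cos θ_c = 0.9709.
Intercept time tᵢ = 2h cos θ_c / V₁ = 2·13.8·0.9709/419 = 0.06395 s.
t = x/V₂ + tᵢ = 158.0/1749 + 0.06395 = 0.15429 s.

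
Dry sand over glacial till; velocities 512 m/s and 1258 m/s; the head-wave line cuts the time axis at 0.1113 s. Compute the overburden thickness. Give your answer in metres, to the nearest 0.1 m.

h = tᵢ·V₁·V₂ / (2·√(V₂²−V₁²)).
√(V₂²−V₁²) = √(1258² − 512²) = 1149.1 m/s.
h = 0.1113 s × 512 × 1258 / (2 × 1149.1) = 31.19 m.

31.2 m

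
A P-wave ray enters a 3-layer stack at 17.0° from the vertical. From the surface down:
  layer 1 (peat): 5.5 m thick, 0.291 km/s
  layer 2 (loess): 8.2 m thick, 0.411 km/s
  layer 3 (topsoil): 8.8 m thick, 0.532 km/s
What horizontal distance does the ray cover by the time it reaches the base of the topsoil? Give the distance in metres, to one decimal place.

p = sin θ₁/V₁ = sin 17.0°/0.291 = 1.0047e+00 s/km is conserved through the stack.
Layer 1: θ = 17.00°; offset = 5.5·tan 17.00° = 1.682 m.
Layer 2: sin θ = p·0.411 = 0.4129 → θ = 24.39°; offset = 8.2·tan 24.39° = 3.718 m.
Layer 3: sin θ = p·0.532 = 0.5345 → θ = 32.31°; offset = 8.8·tan 32.31° = 5.565 m.
Σ offsets = 10.965 m.

11.0 m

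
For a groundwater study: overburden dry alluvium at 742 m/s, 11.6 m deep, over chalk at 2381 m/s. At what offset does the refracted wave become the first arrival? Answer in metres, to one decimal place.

32.0 m

x_cross = 2h·√((V₂+V₁)/(V₂−V₁)).
(V₂+V₁)/(V₂−V₁) = (2381+742)/(2381−742) = 1.9054; √ = 1.3804.
x_cross = 2·11.6·1.3804 = 32.02 m.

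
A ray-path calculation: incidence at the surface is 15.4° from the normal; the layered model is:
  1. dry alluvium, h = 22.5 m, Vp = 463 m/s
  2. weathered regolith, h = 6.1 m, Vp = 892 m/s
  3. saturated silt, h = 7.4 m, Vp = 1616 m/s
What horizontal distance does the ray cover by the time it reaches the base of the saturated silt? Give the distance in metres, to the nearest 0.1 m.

28.1 m

Apply Snell's law at each interface; in layer i the horizontal offset is hᵢ·tan θᵢ.
Layer 1: θ = 15.40°; offset = 22.5·tan 15.40° = 6.198 m.
Layer 2: sin θ = 892·sin 15.4°/463 = 0.5116, θ = 30.77°; offset = 6.1·tan 30.77° = 3.632 m.
Layer 3: sin θ = 1616·sin 15.4°/463 = 0.9269, θ = 67.95°; offset = 7.4·tan 67.95° = 18.271 m.
Total horizontal offset = 28.101 m.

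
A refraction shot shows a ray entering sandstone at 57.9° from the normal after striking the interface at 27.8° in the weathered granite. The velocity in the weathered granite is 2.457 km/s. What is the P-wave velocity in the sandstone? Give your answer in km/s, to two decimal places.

Snell's law: sin 27.8°/V₁ = sin 57.9°/V₂.
V₂ = V₁·sin 57.9°/sin 27.8° = 2.457 × 1.8164 = 4.46 km/s.

4.46 km/s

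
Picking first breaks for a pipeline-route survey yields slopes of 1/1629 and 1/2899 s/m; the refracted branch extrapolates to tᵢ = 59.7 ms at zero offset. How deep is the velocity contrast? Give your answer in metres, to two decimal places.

58.78 m

h = tᵢ·V₁·V₂ / (2·√(V₂²−V₁²)).
√(V₂²−V₁²) = √(2899² − 1629²) = 2398.0 m/s.
h = 0.0597 s × 1629 × 2899 / (2 × 2398.0) = 58.78 m.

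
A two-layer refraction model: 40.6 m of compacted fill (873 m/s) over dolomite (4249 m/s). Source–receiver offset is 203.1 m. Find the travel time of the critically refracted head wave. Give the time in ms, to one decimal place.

138.8 ms

θ_c = arcsin(V₁/V₂) = arcsin(873/4249) = 11.86°, cos θ_c = 0.9787.
Intercept time tᵢ = 2h cos θ_c / V₁ = 2·40.6·0.9787/873 = 0.09103 s.
t = x/V₂ + tᵢ = 203.1/4249 + 0.09103 = 0.13883 s.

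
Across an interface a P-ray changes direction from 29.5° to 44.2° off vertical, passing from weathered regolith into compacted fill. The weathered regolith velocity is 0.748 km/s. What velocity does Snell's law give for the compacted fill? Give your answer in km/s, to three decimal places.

sin 29.5° = 0.4924; sin 44.2° = 0.6972.
V₂ = V₁·(sin θ₂/sin θ₁) = 0.748·(0.6972/0.4924) = 1.059 km/s.

1.059 km/s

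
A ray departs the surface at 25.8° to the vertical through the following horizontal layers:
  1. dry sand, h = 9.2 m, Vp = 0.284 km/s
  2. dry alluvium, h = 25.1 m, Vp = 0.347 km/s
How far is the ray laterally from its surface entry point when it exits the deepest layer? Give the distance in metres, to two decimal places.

20.21 m

Apply Snell's law at each interface; in layer i the horizontal offset is hᵢ·tan θᵢ.
Layer 1: θ = 25.80°; offset = 9.2·tan 25.80° = 4.4475 m.
Layer 2: sin θ = 0.347·sin 25.8°/0.284 = 0.5318, θ = 32.13°; offset = 25.1·tan 32.13° = 15.7609 m.
Summing the layer offsets gives 20.2084 m.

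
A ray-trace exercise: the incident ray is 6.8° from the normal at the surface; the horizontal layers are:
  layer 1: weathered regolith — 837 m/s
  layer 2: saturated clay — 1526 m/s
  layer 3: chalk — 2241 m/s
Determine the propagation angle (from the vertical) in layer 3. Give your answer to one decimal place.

Snell's law across each interface conserves sin θ / V, so sin θ_3 = V_3·sin θ₁/V₁.
sin θ_3 = 2241 × sin 6.8° / 837 = 0.3170.
θ_3 = 18.48° from the vertical.

18.5°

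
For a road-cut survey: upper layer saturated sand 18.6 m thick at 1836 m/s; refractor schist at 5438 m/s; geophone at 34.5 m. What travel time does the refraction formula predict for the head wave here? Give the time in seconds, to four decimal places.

0.0254 s

t = x/V₂ + 2h·√(V₂²−V₁²)/(V₁V₂).
√(V₂²−V₁²) = √(5438²−1836²) = 5118.7 m/s; delay term = 2·18.6·5118.7/(1836·5438) = 0.01907 s.
t = 34.5/5438 + 0.01907 = 0.02542 s.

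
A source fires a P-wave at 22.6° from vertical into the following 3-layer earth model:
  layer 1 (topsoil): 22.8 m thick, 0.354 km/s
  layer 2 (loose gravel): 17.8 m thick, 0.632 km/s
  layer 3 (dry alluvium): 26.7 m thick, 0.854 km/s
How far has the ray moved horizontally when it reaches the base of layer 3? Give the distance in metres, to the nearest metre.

92 m

Ray parameter p = sin 22.6° / 0.354 km/s = 1.0856e+00 s/km.
Layer 1: θ = 22.60°; offset = 22.8·tan 22.60° = 9.491 m.
Layer 2: sin θ = p·0.632 = 0.6861 → θ = 43.32°; offset = 17.8·tan 43.32° = 16.786 m.
Layer 3: sin θ = p·0.854 = 0.9271 → θ = 67.98°; offset = 26.7·tan 67.98° = 66.035 m.
Summing the layer offsets gives 92.312 m.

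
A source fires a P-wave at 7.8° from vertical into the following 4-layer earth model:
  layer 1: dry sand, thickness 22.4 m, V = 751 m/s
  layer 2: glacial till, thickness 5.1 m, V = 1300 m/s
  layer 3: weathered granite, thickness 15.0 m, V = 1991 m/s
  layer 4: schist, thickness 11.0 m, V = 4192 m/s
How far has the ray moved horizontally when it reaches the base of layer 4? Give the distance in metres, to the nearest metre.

Ray parameter p = sin 7.8° / 751 m/s = 1.8071e-04 s/m.
Layer 1: θ = 7.80°; offset = 22.4·tan 7.80° = 3.068 m.
Layer 2: sin θ = p·1300 = 0.2349 → θ = 13.59°; offset = 5.1·tan 13.59° = 1.233 m.
Layer 3: sin θ = p·1991 = 0.3598 → θ = 21.09°; offset = 15.0·tan 21.09° = 5.784 m.
Layer 4: sin θ = p·4192 = 0.7575 → θ = 49.25°; offset = 11.0·tan 49.25° = 12.766 m.
Total horizontal offset = 22.851 m.

23 m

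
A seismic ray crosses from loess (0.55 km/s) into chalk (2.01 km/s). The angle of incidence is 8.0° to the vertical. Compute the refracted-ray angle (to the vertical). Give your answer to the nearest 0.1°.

sin θ₁/V₁ = sin θ₂/V₂ ⇒ sin θ₂ = 2.01·sin 8.0°/0.55 = 2.01·0.1392/0.55 = 0.5086.
θ₂ = sin⁻¹(0.5086) = 30.57° (from vertical).

30.6°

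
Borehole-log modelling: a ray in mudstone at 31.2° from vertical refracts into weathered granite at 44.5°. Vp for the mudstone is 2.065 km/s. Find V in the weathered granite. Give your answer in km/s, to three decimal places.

2.794 km/s

sin 31.2° = 0.5180; sin 44.5° = 0.7009.
V₂ = V₁·(sin θ₂/sin θ₁) = 2.065·(0.7009/0.5180) = 2.794 km/s.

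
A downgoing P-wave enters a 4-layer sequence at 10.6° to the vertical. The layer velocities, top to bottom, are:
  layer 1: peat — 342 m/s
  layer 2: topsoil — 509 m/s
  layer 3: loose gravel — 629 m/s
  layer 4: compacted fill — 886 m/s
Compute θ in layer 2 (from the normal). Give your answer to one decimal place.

15.9°

Snell's law across each interface conserves sin θ / V, so sin θ_2 = V_2·sin θ₁/V₁.
sin θ_2 = 509 × sin 10.6° / 342 = 0.2738.
θ_2 = arcsin 0.2738 = 15.89°.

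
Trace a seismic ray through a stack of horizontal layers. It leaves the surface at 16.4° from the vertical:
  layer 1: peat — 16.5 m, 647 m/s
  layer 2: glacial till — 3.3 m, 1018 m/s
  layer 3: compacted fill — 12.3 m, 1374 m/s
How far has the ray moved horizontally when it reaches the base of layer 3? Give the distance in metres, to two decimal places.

Apply Snell's law at each interface; in layer i the horizontal offset is hᵢ·tan θᵢ.
Layer 1: θ = 16.40°; offset = 16.5·tan 16.40° = 4.8562 m.
Layer 2: sin θ = 1018·sin 16.4°/647 = 0.4442, θ = 26.37°; offset = 3.3·tan 26.37° = 1.6363 m.
Layer 3: sin θ = 1374·sin 16.4°/647 = 0.5996, θ = 36.84°; offset = 12.3·tan 36.84° = 9.2152 m.
Summing the layer offsets gives 15.7078 m.

15.71 m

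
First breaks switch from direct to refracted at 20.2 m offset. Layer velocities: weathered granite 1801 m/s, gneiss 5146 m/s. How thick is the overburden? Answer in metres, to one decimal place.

h = (x_cross/2)·√((V₂−V₁)/(V₂+V₁)).
(V₂−V₁)/(V₂+V₁) = (5146−1801)/(5146+1801) = 0.4815; √ = 0.6939.
h = (20.2/2)·0.6939 = 7.01 m.

7.0 m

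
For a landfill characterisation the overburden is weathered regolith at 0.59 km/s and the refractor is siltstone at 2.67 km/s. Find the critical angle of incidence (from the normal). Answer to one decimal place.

At critical incidence the refracted ray runs along the interface (θ₂ = 90°), so sin θ_c = V₁/V₂.
θ_c = arcsin(0.59/2.67) = arcsin 0.2210 = 12.77°.

12.8°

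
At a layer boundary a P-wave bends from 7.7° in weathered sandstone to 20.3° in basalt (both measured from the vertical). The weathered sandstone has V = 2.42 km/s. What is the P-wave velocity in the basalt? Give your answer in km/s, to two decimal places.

6.27 km/s

Snell's law: sin 7.7°/V₁ = sin 20.3°/V₂.
V₂ = V₁·sin 20.3°/sin 7.7° = 2.42 × 2.5893 = 6.27 km/s.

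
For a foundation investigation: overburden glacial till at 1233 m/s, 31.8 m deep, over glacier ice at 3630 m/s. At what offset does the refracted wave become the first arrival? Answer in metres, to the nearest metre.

θ_c = arcsin(1233/3630) = 19.86°, so cos θ_c = 0.9405 and tᵢ = 2h cos θ_c/V₁ = 0.0485 s.
At crossover x/V₁ = x/V₂ + tᵢ ⇒ x = tᵢ/(1/V₁ − 1/V₂) = 0.04851/(8.1103e-04 − 2.7548e-04) = 90.59 m.

91 m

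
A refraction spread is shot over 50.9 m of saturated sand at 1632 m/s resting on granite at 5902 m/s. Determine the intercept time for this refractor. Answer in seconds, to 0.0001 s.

θ_c = arcsin(V₁/V₂) = arcsin(1632/5902) = 16.05°; cos θ_c = 0.9610.
tᵢ = 2h·cos θ_c / V₁ = 2·50.9·0.9610 / 1632 = 0.05995 s.

0.0599 s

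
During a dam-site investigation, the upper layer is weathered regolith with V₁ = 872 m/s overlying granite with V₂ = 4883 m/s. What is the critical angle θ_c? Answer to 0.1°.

At critical incidence the refracted ray runs along the interface (θ₂ = 90°), so sin θ_c = V₁/V₂.
θ_c = arcsin(872/4883) = arcsin 0.1786 = 10.29°.

10.3°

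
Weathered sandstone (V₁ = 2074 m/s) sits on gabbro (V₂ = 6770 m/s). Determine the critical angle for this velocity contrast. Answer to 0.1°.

At critical incidence the refracted ray runs along the interface (θ₂ = 90°), so sin θ_c = V₁/V₂.
θ_c = arcsin(2074/6770) = arcsin 0.3064 = 17.84°.

17.8°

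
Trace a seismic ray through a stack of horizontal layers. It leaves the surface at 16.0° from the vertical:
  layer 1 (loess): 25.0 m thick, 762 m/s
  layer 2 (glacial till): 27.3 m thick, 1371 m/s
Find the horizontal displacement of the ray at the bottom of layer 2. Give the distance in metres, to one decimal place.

22.8 m

Apply Snell's law at each interface; in layer i the horizontal offset is hᵢ·tan θᵢ.
Layer 1: θ = 16.00°; offset = 25.0·tan 16.00° = 7.169 m.
Layer 2: sin θ = 1371·sin 16.0°/762 = 0.4959, θ = 29.73°; offset = 27.3·tan 29.73° = 15.591 m.
Total horizontal offset = 22.760 m.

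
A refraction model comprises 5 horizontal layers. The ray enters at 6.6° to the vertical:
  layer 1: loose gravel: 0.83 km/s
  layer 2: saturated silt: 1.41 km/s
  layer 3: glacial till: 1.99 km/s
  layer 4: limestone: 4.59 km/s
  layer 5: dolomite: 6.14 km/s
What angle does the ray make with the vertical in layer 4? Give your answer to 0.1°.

39.5°

Snell's law across each interface conserves sin θ / V, so sin θ_4 = V_4·sin θ₁/V₁.
sin θ_4 = 4.59 × sin 6.6° / 0.83 = 0.6356.
θ_4 = 39.47° from the vertical.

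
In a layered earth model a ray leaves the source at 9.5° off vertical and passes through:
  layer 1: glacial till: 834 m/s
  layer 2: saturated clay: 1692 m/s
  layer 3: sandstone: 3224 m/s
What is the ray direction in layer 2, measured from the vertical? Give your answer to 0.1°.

Ray parameter p = sin 9.5° / 834 = 1.9790e-04 s/m.
sin θ_2 = p·V_2 = 1.9790e-04 × 1692 = 0.3348.
θ_2 = arcsin 0.3348 = 19.56°.

19.6°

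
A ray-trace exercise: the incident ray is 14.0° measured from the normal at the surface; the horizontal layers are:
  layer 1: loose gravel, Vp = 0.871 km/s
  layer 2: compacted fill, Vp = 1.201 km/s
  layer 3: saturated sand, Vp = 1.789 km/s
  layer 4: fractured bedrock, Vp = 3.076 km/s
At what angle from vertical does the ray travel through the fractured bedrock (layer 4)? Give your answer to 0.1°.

Ray parameter p = sin 14.0° / 0.871 = 2.7775e-01 s/km.
sin θ_4 = p·V_4 = 2.7775e-01 × 3.076 = 0.8544.
θ_4 = 58.69° from the vertical.

58.7°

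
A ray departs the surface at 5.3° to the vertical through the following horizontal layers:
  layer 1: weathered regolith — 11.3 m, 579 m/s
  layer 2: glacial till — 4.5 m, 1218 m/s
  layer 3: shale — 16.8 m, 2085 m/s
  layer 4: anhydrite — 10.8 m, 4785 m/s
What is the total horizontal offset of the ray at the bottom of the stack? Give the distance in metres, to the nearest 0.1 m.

p = sin θ₁/V₁ = sin 5.3°/579 = 1.5953e-04 s/m is conserved through the stack.
Layer 1: θ = 5.30°; offset = 11.3·tan 5.30° = 1.048 m.
Layer 2: sin θ = p·1218 = 0.1943 → θ = 11.20°; offset = 4.5·tan 11.20° = 0.891 m.
Layer 3: sin θ = p·2085 = 0.3326 → θ = 19.43°; offset = 16.8·tan 19.43° = 5.926 m.
Layer 4: sin θ = p·4785 = 0.7634 → θ = 49.76°; offset = 10.8·tan 49.76° = 12.763 m.
Σ offsets = 20.628 m.

20.6 m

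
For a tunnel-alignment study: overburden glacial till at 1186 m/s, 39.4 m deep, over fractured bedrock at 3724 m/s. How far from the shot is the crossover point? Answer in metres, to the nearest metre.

θ_c = arcsin(1186/3724) = 18.57°, so cos θ_c = 0.9479 and tᵢ = 2h cos θ_c/V₁ = 0.0630 s.
At crossover x/V₁ = x/V₂ + tᵢ ⇒ x = tᵢ/(1/V₁ − 1/V₂) = 0.06298/(8.4317e-04 − 2.6853e-04) = 109.60 m.

110 m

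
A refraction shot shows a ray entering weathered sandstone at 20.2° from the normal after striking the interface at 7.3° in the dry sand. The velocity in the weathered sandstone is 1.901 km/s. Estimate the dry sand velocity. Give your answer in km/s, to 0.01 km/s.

Snell's law: sin 7.3°/V₁ = sin 20.2°/V₂.
V₁ = V₂·sin 7.3°/sin 20.2° = 1.901 × 0.3680 = 0.70 km/s.

0.70 km/s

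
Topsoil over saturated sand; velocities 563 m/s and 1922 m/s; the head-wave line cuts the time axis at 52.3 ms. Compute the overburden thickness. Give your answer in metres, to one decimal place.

θ_c = arcsin(563/1922) = 17.03°; cos θ_c = 0.9561.
tᵢ = 2h cos θ_c/V₁ ⇒ h = tᵢ·V₁/(2 cos θ_c) = 0.0523·563/(2·0.9561) = 15.40 m.

15.4 m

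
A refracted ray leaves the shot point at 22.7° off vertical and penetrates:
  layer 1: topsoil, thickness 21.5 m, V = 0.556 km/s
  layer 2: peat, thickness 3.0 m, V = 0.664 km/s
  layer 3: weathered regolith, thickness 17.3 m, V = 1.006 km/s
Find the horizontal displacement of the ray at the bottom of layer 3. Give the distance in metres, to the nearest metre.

27 m

p = sin θ₁/V₁ = sin 22.7°/0.556 = 6.9408e-01 s/km is conserved through the stack.
Layer 1: θ = 22.70°; offset = 21.5·tan 22.70° = 8.994 m.
Layer 2: sin θ = p·0.664 = 0.4609 → θ = 27.44°; offset = 3.0·tan 27.44° = 1.558 m.
Layer 3: sin θ = p·1.006 = 0.6982 → θ = 44.29°; offset = 17.3·tan 44.29° = 16.874 m.
Summing the layer offsets gives 27.426 m.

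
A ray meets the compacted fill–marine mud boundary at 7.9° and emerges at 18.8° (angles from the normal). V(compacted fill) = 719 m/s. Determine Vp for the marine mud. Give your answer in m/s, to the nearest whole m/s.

Snell's law: sin 7.9°/V₁ = sin 18.8°/V₂.
V₂ = V₁·sin 18.8°/sin 7.9° = 719 × 2.3447 = 1685.84 m/s.

1686 m/s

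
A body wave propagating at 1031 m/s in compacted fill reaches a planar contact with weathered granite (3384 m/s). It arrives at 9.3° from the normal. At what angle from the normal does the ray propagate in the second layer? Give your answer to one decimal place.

Snell's law: sin θ₂ = (V₂/V₁)·sin θ₁ = (3384/1031)·sin 9.3° = 0.5304.
θ₂ = sin⁻¹(0.5304) = 32.03° (from vertical).

32.0°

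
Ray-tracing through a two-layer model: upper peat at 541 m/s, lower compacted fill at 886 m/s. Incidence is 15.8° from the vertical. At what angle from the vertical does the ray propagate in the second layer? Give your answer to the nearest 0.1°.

26.5°

Snell's law: sin θ₂ = (V₂/V₁)·sin θ₁ = (886/541)·sin 15.8° = 0.4459.
θ₂ = sin⁻¹(0.4459) = 26.48° (from vertical).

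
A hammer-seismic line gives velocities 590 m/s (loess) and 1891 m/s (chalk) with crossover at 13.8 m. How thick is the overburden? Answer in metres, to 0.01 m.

5.00 m

h = (x_cross/2)·√((V₂−V₁)/(V₂+V₁)).
(V₂−V₁)/(V₂+V₁) = (1891−590)/(1891+590) = 0.5244; √ = 0.7241.
h = (13.8/2)·0.7241 = 5.00 m.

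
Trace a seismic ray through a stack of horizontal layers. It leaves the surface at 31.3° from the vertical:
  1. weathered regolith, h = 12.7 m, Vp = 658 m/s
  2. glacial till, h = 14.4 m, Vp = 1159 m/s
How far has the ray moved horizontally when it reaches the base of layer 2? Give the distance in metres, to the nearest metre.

p = sin θ₁/V₁ = sin 31.3°/658 = 7.8954e-04 s/m is conserved through the stack.
Layer 1: θ = 31.30°; offset = 12.7·tan 31.30° = 7.722 m.
Layer 2: sin θ = p·1159 = 0.9151 → θ = 66.22°; offset = 14.4·tan 66.22° = 32.676 m.
Σ offsets = 40.397 m.

40 m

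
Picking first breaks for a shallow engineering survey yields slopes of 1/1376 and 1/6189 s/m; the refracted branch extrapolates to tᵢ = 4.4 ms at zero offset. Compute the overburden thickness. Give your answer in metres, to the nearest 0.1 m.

θ_c = arcsin(1376/6189) = 12.85°; cos θ_c = 0.9750.
tᵢ = 2h cos θ_c/V₁ ⇒ h = tᵢ·V₁/(2 cos θ_c) = 0.0044·1376/(2·0.9750) = 3.10 m.

3.1 m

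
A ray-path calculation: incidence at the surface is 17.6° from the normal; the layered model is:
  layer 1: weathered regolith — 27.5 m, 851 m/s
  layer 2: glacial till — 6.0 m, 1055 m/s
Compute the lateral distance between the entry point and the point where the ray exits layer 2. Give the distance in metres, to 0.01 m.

11.15 m

Ray parameter p = sin 17.6° / 851 m/s = 3.5531e-04 s/m.
Layer 1: θ = 17.60°; offset = 27.5·tan 17.60° = 8.7235 m.
Layer 2: sin θ = p·1055 = 0.3749 → θ = 22.02°; offset = 6.0·tan 22.02° = 2.4260 m.
Total horizontal offset = 11.1495 m.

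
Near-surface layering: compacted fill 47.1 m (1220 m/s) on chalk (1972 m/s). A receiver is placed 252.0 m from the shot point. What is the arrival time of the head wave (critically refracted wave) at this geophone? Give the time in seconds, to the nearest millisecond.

0.188 s

t = x/V₂ + 2h·√(V₂²−V₁²)/(V₁V₂).
√(V₂²−V₁²) = √(1972²−1220²) = 1549.3 m/s; delay term = 2·47.1·1549.3/(1220·1972) = 0.06066 s.
t = 252.0/1972 + 0.06066 = 0.18845 s.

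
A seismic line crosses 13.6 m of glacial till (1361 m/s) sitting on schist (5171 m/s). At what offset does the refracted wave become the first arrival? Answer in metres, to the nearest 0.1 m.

x_cross = 2h·√((V₂+V₁)/(V₂−V₁)).
(V₂+V₁)/(V₂−V₁) = (5171+1361)/(5171−1361) = 1.7144; √ = 1.3094.
x_cross = 2·13.6·1.3094 = 35.61 m.

35.6 m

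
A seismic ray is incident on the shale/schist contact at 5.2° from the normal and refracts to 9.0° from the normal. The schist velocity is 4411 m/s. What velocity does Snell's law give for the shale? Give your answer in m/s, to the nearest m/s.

Snell's law: sin 5.2°/V₁ = sin 9.0°/V₂.
V₁ = V₂·sin 5.2°/sin 9.0° = 4411 × 0.5794 = 2555.58 m/s.

2556 m/s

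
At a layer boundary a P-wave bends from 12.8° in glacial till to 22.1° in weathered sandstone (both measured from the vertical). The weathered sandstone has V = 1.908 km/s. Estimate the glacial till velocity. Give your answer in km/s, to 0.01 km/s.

1.12 km/s

Snell's law: sin 12.8°/V₁ = sin 22.1°/V₂.
V₁ = V₂·sin 12.8°/sin 22.1° = 1.908 × 0.5889 = 1.12 km/s.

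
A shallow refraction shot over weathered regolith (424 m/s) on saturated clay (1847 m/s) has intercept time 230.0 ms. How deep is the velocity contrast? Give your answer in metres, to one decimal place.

50.1 m

θ_c = arcsin(424/1847) = 13.27°; cos θ_c = 0.9733.
tᵢ = 2h cos θ_c/V₁ ⇒ h = tᵢ·V₁/(2 cos θ_c) = 0.23·424/(2·0.9733) = 50.10 m.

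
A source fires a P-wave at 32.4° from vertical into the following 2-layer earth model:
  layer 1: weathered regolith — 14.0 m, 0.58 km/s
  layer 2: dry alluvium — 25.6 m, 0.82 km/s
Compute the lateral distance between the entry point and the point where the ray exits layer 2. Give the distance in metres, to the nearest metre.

39 m

Apply Snell's law at each interface; in layer i the horizontal offset is hᵢ·tan θᵢ.
Layer 1: θ = 32.40°; offset = 14.0·tan 32.40° = 8.885 m.
Layer 2: sin θ = 0.82·sin 32.4°/0.58 = 0.7575, θ = 49.25°; offset = 25.6·tan 49.25° = 29.709 m.
Summing the layer offsets gives 38.593 m.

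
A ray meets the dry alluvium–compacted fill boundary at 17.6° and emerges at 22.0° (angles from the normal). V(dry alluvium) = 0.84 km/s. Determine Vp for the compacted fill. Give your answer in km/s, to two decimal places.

sin 17.6° = 0.3024; sin 22.0° = 0.3746.
V₂ = V₁·(sin θ₂/sin θ₁) = 0.84·(0.3746/0.3024) = 1.04 km/s.

1.04 km/s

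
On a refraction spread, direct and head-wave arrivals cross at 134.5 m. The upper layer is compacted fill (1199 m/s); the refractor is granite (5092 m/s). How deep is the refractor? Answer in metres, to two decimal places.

h = (x_cross/2)·√((V₂−V₁)/(V₂+V₁)).
(V₂−V₁)/(V₂+V₁) = (5092−1199)/(5092+1199) = 0.6188; √ = 0.7867.
h = (134.5/2)·0.7867 = 52.90 m.

52.90 m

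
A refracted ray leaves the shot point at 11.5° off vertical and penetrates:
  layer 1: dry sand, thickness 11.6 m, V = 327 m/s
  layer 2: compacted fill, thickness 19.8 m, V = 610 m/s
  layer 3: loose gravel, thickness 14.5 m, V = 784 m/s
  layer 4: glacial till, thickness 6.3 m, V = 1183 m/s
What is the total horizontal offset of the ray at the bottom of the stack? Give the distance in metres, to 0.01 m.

24.74 m

p = sin θ₁/V₁ = sin 11.5°/327 = 6.0969e-04 s/m is conserved through the stack.
Layer 1: θ = 11.50°; offset = 11.6·tan 11.50° = 2.3600 m.
Layer 2: sin θ = p·610 = 0.3719 → θ = 21.83°; offset = 19.8·tan 21.83° = 7.9328 m.
Layer 3: sin θ = p·784 = 0.4780 → θ = 28.55°; offset = 14.5·tan 28.55° = 7.8907 m.
Layer 4: sin θ = p·1183 = 0.7213 → θ = 46.16°; offset = 6.3·tan 46.16° = 6.5601 m.
Σ offsets = 24.7437 m.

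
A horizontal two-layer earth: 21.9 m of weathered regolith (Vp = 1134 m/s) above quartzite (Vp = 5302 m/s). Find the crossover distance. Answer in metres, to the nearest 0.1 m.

θ_c = arcsin(1134/5302) = 12.35°, so cos θ_c = 0.9769 and tᵢ = 2h cos θ_c/V₁ = 0.0377 s.
At crossover x/V₁ = x/V₂ + tᵢ ⇒ x = tᵢ/(1/V₁ − 1/V₂) = 0.03773/(8.8183e-04 − 1.8861e-04) = 54.43 m.

54.4 m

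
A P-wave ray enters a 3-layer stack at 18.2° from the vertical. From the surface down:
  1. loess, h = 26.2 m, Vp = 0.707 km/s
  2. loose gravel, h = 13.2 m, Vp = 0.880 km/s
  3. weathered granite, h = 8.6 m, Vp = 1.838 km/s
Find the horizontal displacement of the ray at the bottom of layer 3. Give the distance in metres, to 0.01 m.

26.15 m

Apply Snell's law at each interface; in layer i the horizontal offset is hᵢ·tan θᵢ.
Layer 1: θ = 18.20°; offset = 26.2·tan 18.20° = 8.6141 m.
Layer 2: sin θ = 0.880·sin 18.2°/0.707 = 0.3888, θ = 22.88°; offset = 13.2·tan 22.88° = 5.5698 m.
Layer 3: sin θ = 1.838·sin 18.2°/0.707 = 0.8120, θ = 54.29°; offset = 8.6·tan 54.29° = 11.9638 m.
Total horizontal offset = 26.1477 m.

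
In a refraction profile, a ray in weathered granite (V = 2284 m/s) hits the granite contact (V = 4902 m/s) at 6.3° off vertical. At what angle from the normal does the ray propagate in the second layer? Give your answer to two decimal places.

Snell's law: sin θ₂ = (V₂/V₁)·sin θ₁ = (4902/2284)·sin 6.3° = 0.2355.
θ₂ = arcsin 0.2355 = 13.62° from the normal.

13.62°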